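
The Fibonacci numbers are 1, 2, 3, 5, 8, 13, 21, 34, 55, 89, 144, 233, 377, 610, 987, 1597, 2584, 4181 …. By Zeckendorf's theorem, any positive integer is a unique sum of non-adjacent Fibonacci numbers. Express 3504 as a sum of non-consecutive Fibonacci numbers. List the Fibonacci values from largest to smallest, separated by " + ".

2584 + 610 + 233 + 55 + 21 + 1

Repeatedly subtract the largest Fibonacci number that fits:
3504 − 2584 = 920
920 − 610 = 310
310 − 233 = 77
77 − 55 = 22
22 − 21 = 1
1 − 1 = 0
So 3504 = 2584 + 610 + 233 + 55 + 21 + 1, with no two terms consecutive in the sequence.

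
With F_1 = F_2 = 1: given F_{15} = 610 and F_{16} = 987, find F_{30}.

832040

By the doubling identity F_{2k} = F_k(2F_{k+1} − F_k): F_{30} = 610·(2·987 − 610) = 610·1364 = 832040.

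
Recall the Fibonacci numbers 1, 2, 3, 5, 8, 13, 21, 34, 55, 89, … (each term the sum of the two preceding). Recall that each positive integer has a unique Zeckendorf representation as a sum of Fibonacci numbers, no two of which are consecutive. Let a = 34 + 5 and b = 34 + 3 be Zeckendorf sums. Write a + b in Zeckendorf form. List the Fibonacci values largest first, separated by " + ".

55 + 21

The two numbers are 39 and 37, so their sum is 76.
take 55 (≤ 76); 76 − 55 = 21
take 21 (≤ 21); 21 − 21 = 0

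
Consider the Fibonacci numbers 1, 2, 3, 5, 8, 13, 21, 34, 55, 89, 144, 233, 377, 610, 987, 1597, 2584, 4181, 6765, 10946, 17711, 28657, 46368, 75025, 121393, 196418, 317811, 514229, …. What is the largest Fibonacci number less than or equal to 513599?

317811 ≤ 513599 < 514229, so the largest Fibonacci number not exceeding 513599 is 317811.

317811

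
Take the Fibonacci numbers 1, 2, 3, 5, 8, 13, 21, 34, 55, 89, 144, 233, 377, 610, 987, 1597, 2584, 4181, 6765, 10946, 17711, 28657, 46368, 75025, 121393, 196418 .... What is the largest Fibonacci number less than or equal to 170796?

121393

121393 ≤ 170796 < 196418, so the largest Fibonacci number not exceeding 170796 is 121393.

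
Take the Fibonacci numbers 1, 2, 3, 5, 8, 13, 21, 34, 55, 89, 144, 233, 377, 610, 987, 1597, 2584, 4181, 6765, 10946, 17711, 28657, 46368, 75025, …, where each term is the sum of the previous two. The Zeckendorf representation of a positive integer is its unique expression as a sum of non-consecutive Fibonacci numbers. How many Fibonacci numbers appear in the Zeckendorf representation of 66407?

Greedy algorithm:
take 46368 (≤ 66407); 66407 − 46368 = 20039
take 17711 (≤ 20039); 20039 − 17711 = 2328
take 1597 (≤ 2328); 2328 − 1597 = 731
take 610 (≤ 731); 731 − 610 = 121
take 89 (≤ 121); 121 − 89 = 32
take 21 (≤ 32); 32 − 21 = 11
take 8 (≤ 11); 11 − 8 = 3
take 3 (≤ 3); 3 − 3 = 0
66407 = 46368 + 17711 + 1597 + 610 + 89 + 21 + 8 + 3, which has 8 terms.

8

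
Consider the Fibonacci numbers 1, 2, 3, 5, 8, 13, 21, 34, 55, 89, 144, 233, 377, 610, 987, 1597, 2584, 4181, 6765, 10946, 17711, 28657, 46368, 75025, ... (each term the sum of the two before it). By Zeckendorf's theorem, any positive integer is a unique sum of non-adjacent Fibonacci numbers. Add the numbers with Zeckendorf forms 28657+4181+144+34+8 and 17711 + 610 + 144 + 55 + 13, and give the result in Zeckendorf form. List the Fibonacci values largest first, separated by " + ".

46368 + 4181 + 987 + 21

The two numbers are 33024 and 18533, so their sum is 51557.
51557 − 46368 = 5189
5189 − 4181 = 1008
1008 − 987 = 21
21 − 21 = 0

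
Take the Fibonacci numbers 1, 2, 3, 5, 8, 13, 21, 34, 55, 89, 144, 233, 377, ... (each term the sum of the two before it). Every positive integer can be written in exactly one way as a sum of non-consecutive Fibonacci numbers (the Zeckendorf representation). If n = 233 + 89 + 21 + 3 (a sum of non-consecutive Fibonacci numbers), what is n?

346

233 + 89 + 21 + 3 = 346.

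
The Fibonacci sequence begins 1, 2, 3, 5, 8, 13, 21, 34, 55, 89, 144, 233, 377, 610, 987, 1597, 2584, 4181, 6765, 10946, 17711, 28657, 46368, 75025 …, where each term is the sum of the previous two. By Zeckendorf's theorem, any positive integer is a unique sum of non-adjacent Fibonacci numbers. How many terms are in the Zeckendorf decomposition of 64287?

6

64287 − 46368 = 17919
17919 − 17711 = 208
208 − 144 = 64
64 − 55 = 9
9 − 8 = 1
1 − 1 = 0
64287 = 46368 + 17711 + 144 + 55 + 8 + 1, which has 6 terms.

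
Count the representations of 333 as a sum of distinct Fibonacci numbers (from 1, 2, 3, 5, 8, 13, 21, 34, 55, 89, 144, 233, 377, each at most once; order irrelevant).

15

333 = 233+89+8+3 = 233+89+8+2+1 = 233+55+34+8+3 = 233+89+5+3+2+1 = … (11 more), for 15 in all.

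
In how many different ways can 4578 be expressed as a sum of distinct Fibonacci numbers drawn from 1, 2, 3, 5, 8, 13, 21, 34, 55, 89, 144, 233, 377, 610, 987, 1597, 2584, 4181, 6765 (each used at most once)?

Starting from the Zeckendorf form and repeatedly splitting a term F_k into F_{k−1} + F_{k−2} (when neither is already used) reaches every representation.
4578 = 4181+377+13+5+2 = 4181+233+144+13+5+2 = 2584+1597+377+13+5+2 = … (9 more), for 12 in all.

12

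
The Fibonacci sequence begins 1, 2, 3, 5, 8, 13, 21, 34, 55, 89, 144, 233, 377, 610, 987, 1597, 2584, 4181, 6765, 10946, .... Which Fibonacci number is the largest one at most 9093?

6765

6765 ≤ 9093 < 10946, so the largest Fibonacci number not exceeding 9093 is 6765.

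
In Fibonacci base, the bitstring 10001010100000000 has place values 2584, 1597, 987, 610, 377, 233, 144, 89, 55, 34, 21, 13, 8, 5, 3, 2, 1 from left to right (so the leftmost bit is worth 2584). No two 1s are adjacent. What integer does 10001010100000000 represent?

3160

Summing the place values of the 1 bits: 2584 + 377 + 144 + 55 = 3160.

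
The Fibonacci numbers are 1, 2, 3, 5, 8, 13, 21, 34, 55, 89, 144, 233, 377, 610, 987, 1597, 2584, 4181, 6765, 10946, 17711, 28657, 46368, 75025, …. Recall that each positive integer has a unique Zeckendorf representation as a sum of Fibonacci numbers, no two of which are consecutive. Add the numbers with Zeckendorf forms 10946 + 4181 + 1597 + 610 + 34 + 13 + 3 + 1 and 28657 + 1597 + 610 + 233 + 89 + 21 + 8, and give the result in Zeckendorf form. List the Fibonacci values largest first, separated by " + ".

46368 + 1597 + 610 + 21 + 3 + 1

The two numbers are 17385 and 31215, so their sum is 48600.
subtract 46368 from 48600: 2232 remains
subtract 1597 from 2232: 635 remains
subtract 610 from 635: 25 remains
subtract 21 from 25: 4 remains
subtract 3 from 4: 1 remains
subtract 1 from 1: 0 remains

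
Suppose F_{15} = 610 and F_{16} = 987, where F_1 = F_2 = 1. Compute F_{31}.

1346269

By F_{2k+1} = F_k² + F_{k+1}²: F_{31} = 610² + 987² = 372100 + 974169 = 1346269.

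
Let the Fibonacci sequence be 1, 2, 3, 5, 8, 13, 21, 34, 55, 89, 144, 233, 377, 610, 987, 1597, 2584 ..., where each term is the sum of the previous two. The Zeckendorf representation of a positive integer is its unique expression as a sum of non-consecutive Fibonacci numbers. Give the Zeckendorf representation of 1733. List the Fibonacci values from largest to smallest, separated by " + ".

largest Fibonacci ≤ 1733 is 1597; 1733 − 1597 = 136
largest Fibonacci ≤ 136 is 89; 136 − 89 = 47
largest Fibonacci ≤ 47 is 34; 47 − 34 = 13
largest Fibonacci ≤ 13 is 13; 13 − 13 = 0
So 1733 = 1597 + 89 + 34 + 13, with no two terms consecutive in the sequence.

1597 + 89 + 34 + 13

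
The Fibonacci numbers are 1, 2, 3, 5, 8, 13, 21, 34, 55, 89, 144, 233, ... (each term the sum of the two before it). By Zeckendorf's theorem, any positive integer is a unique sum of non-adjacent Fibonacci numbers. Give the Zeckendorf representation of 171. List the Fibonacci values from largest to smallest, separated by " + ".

largest Fibonacci ≤ 171 is 144; 171 − 144 = 27
largest Fibonacci ≤ 27 is 21; 27 − 21 = 6
largest Fibonacci ≤ 6 is 5; 6 − 5 = 1
largest Fibonacci ≤ 1 is 1; 1 − 1 = 0
So 171 = 144 + 21 + 5 + 1, with no two terms consecutive in the sequence.

144 + 21 + 5 + 1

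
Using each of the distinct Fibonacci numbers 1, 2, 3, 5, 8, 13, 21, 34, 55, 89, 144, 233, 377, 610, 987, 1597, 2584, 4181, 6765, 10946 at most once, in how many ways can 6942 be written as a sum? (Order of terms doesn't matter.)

Each representation comes from the Zeckendorf form by replacing some F_k with F_{k−1} + F_{k−2} where possible.
6942 = 6765+144+21+8+3+1 = 6765+89+55+21+8+3+1 = 4181+2584+144+21+8+3+1 = 4181+2584+89+55+21+8+3+1 = … (5 more), for 9 in all.

9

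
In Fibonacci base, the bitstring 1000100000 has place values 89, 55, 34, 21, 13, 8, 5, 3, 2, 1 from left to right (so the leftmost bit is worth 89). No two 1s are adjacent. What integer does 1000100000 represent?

Summing the place values of the 1 bits: 89 + 13 = 102.

102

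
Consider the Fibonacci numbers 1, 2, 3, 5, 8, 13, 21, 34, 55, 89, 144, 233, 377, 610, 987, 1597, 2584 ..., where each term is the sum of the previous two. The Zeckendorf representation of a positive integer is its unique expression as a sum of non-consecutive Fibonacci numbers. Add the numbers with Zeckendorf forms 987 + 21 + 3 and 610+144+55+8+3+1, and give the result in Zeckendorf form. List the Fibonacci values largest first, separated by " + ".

The two numbers are 1011 and 821, so their sum is 1832.
1832: greatest Fibonacci not exceeding it is 1597, leaving 235
235: greatest Fibonacci not exceeding it is 233, leaving 2
2: greatest Fibonacci not exceeding it is 2, leaving 0

1597 + 233 + 2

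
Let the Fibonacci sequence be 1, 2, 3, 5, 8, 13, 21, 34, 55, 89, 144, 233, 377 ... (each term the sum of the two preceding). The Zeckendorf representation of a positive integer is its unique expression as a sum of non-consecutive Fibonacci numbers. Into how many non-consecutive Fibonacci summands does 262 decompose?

3

Repeatedly subtract the largest Fibonacci number that fits:
233 ≤ 262 < 377, so take 233; remainder 29
21 ≤ 29 < 34, so take 21; remainder 8
8 ≤ 8 < 13, so take 8; remainder 0
262 = 233 + 21 + 8, which has 3 terms.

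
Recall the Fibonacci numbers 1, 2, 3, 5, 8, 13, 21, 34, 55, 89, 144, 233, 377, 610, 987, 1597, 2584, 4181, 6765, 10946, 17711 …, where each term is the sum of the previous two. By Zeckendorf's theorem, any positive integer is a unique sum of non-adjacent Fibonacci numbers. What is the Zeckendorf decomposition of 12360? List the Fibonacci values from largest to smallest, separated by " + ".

10946 + 987 + 377 + 34 + 13 + 3

Greedy algorithm:
12360: greatest Fibonacci not exceeding it is 10946, leaving 1414
1414: greatest Fibonacci not exceeding it is 987, leaving 427
427: greatest Fibonacci not exceeding it is 377, leaving 50
50: greatest Fibonacci not exceeding it is 34, leaving 16
16: greatest Fibonacci not exceeding it is 13, leaving 3
3: greatest Fibonacci not exceeding it is 3, leaving 0
So 12360 = 10946 + 987 + 377 + 34 + 13 + 3, with no two terms consecutive in the sequence.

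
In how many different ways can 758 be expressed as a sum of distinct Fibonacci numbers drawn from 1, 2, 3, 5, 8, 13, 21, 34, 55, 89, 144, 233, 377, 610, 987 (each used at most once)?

8

Starting from the Zeckendorf form and repeatedly splitting a term F_k into F_{k−1} + F_{k−2} (when neither is already used) reaches every representation.
758 = 610+144+3+1 = 610+89+55+3+1 = 377+233+144+3+1 = … (5 more), for 8 in all.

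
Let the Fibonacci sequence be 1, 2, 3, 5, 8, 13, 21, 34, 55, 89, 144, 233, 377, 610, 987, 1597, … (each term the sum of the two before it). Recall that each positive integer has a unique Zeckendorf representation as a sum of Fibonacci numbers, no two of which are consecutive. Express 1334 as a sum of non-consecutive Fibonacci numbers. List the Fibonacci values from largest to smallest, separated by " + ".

987 + 233 + 89 + 21 + 3 + 1

subtract 987 from 1334: 347 remains
subtract 233 from 347: 114 remains
subtract 89 from 114: 25 remains
subtract 21 from 25: 4 remains
subtract 3 from 4: 1 remains
subtract 1 from 1: 0 remains
So 1334 = 987 + 233 + 89 + 21 + 3 + 1, with no two terms consecutive in the sequence.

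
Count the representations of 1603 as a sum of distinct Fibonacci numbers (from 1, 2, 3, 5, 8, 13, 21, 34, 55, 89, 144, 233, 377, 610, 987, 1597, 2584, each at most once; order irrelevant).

Starting from the Zeckendorf form and repeatedly splitting a term F_k into F_{k−1} + F_{k−2} (when neither is already used) reaches every representation.
1603 = 1597+5+1 = 1597+3+2+1 = 987+610+5+1 = … (10 more), for 13 in all.

13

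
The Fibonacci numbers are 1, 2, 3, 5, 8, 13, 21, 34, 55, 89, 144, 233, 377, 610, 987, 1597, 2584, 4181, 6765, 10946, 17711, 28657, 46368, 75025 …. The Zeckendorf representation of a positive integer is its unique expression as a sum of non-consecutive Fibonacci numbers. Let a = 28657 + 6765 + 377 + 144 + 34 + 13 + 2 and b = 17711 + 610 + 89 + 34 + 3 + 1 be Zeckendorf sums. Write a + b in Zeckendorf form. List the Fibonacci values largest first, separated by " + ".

The two numbers are 35992 and 18448, so their sum is 54440.
46368 ≤ 54440 < 75025, so take 46368; remainder 8072
6765 ≤ 8072 < 10946, so take 6765; remainder 1307
987 ≤ 1307 < 1597, so take 987; remainder 320
233 ≤ 320 < 377, so take 233; remainder 87
55 ≤ 87 < 89, so take 55; remainder 32
21 ≤ 32 < 34, so take 21; remainder 11
8 ≤ 11 < 13, so take 8; remainder 3
3 ≤ 3 < 5, so take 3; remainder 0

46368 + 6765 + 987 + 233 + 55 + 21 + 8 + 3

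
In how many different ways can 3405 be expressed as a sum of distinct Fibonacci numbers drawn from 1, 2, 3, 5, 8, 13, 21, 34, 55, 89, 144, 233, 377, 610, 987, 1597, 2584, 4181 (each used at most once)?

Starting from the Zeckendorf form and repeatedly splitting a term F_k into F_{k−1} + F_{k−2} (when neither is already used) reaches every representation.
3405 = 2584+610+144+55+8+3+1 = 2584+610+144+34+21+8+3+1 = 2584+377+233+144+55+8+3+1 = 1597+987+610+144+55+8+3+1 = 2584+610+89+55+34+21+8+3+1 = … (7 more), for 12 in all.

12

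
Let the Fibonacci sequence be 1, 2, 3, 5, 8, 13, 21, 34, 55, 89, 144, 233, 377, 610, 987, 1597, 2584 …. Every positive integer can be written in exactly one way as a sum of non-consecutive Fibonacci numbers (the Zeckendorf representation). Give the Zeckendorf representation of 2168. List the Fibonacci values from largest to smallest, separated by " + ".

1597 + 377 + 144 + 34 + 13 + 3

take 1597 (≤ 2168); 2168 − 1597 = 571
take 377 (≤ 571); 571 − 377 = 194
take 144 (≤ 194); 194 − 144 = 50
take 34 (≤ 50); 50 − 34 = 16
take 13 (≤ 16); 16 − 13 = 3
take 3 (≤ 3); 3 − 3 = 0
So 2168 = 1597 + 377 + 144 + 34 + 13 + 3, with no two terms consecutive in the sequence.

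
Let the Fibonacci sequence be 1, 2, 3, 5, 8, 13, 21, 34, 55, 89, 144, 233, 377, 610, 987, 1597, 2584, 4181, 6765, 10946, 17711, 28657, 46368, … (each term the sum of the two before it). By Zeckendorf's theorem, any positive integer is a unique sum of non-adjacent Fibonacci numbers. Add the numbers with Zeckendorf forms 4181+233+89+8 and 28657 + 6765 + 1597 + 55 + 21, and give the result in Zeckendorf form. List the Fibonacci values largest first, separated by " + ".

The two numbers are 4511 and 37095, so their sum is 41606.
41606 − 28657 = 12949
12949 − 10946 = 2003
2003 − 1597 = 406
406 − 377 = 29
29 − 21 = 8
8 − 8 = 0

28657 + 10946 + 1597 + 377 + 21 + 8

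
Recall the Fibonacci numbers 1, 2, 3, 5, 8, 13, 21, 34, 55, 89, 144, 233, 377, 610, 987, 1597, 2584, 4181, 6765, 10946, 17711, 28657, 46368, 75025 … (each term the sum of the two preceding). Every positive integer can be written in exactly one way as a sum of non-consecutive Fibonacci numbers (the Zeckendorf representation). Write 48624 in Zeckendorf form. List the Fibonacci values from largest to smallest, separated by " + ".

subtract 46368 from 48624: 2256 remains
subtract 1597 from 2256: 659 remains
subtract 610 from 659: 49 remains
subtract 34 from 49: 15 remains
subtract 13 from 15: 2 remains
subtract 2 from 2: 0 remains
So 48624 = 46368 + 1597 + 610 + 34 + 13 + 2, with no two terms consecutive in the sequence.

46368 + 1597 + 610 + 34 + 13 + 2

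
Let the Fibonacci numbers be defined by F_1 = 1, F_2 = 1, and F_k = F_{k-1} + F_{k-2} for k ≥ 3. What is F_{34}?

5702887

Iterating the recurrence up to F_{28} = 317811 and F_{27} = 196418:
F_{29} = F_{28} + F_{27} = 317811 + 196418 = 514229
F_{30} = F_{29} + F_{28} = 514229 + 317811 = 832040
F_{31} = F_{30} + F_{29} = 832040 + 514229 = 1346269
F_{32} = F_{31} + F_{30} = 1346269 + 832040 = 2178309
F_{33} = F_{32} + F_{31} = 2178309 + 1346269 = 3524578
F_{34} = F_{33} + F_{32} = 3524578 + 2178309 = 5702887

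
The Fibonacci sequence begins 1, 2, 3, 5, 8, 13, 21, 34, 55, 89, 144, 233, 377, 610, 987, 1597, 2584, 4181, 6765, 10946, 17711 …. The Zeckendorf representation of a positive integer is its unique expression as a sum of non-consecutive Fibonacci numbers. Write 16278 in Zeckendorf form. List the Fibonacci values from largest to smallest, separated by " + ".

10946 + 4181 + 987 + 144 + 13 + 5 + 2

Greedily peel off the largest Fibonacci term at each step:
take 10946 (≤ 16278); 16278 − 10946 = 5332
take 4181 (≤ 5332); 5332 − 4181 = 1151
take 987 (≤ 1151); 1151 − 987 = 164
take 144 (≤ 164); 164 − 144 = 20
take 13 (≤ 20); 20 − 13 = 7
take 5 (≤ 7); 7 − 5 = 2
take 2 (≤ 2); 2 − 2 = 0
So 16278 = 10946 + 4181 + 987 + 144 + 13 + 5 + 2, with no two terms consecutive in the sequence.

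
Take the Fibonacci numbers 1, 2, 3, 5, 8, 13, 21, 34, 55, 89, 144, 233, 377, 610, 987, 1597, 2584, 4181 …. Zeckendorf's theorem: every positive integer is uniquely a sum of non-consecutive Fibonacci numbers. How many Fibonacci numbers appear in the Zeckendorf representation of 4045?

Greedy algorithm:
take 2584 (≤ 4045); 4045 − 2584 = 1461
take 987 (≤ 1461); 1461 − 987 = 474
take 377 (≤ 474); 474 − 377 = 97
take 89 (≤ 97); 97 − 89 = 8
take 8 (≤ 8); 8 − 8 = 0
4045 = 2584 + 987 + 377 + 89 + 8, which has 5 terms.

5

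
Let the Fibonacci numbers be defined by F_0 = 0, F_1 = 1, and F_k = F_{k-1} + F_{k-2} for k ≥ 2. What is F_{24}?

46368

Iterating the recurrence up to F_{19} = 4181 and F_{18} = 2584:
F_{20} = F_{19} + F_{18} = 4181 + 2584 = 6765
F_{21} = F_{20} + F_{19} = 6765 + 4181 = 10946
F_{22} = F_{21} + F_{20} = 10946 + 6765 = 17711
F_{23} = F_{22} + F_{21} = 17711 + 10946 = 28657
F_{24} = F_{23} + F_{22} = 28657 + 17711 = 46368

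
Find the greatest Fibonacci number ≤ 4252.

4181 ≤ 4252 < 6765, so the largest Fibonacci number not exceeding 4252 is 4181.

4181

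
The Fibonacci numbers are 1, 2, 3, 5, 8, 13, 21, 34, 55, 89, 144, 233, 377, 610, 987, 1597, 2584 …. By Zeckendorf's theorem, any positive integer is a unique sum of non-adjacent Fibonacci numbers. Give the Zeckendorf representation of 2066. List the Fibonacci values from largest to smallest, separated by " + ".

2066: greatest Fibonacci not exceeding it is 1597, leaving 469
469: greatest Fibonacci not exceeding it is 377, leaving 92
92: greatest Fibonacci not exceeding it is 89, leaving 3
3: greatest Fibonacci not exceeding it is 3, leaving 0
So 2066 = 1597 + 377 + 89 + 3, with no two terms consecutive in the sequence.

1597 + 377 + 89 + 3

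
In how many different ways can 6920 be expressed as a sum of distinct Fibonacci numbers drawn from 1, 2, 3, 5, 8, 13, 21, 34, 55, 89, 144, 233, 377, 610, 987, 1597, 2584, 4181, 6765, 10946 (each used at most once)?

47

6920 = 6765+144+8+3 = 6765+144+8+2+1 = 6765+89+55+8+3 = 4181+2584+144+8+3 = 6765+144+5+3+2+1 = … (42 more), for 47 in all.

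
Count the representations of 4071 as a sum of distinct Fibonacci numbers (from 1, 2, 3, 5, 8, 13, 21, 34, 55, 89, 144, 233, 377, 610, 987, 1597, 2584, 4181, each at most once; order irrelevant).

Each representation comes from the Zeckendorf form by replacing some F_k with F_{k−1} + F_{k−2} where possible.
4071 = 2584+987+377+89+34 = 2584+987+377+89+21+13 = 2584+987+233+144+89+34 = 2584+987+377+89+21+8+5 = 2584+987+377+55+34+21+13 = … (23 more), for 28 in all.

28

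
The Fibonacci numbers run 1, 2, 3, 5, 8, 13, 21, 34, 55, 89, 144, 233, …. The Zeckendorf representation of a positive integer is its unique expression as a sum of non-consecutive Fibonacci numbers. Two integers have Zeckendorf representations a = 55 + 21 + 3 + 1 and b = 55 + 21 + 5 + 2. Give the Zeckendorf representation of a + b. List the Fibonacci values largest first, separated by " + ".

The two numbers are 80 and 83, so their sum is 163.
163 − 144 = 19
19 − 13 = 6
6 − 5 = 1
1 − 1 = 0

144 + 13 + 5 + 1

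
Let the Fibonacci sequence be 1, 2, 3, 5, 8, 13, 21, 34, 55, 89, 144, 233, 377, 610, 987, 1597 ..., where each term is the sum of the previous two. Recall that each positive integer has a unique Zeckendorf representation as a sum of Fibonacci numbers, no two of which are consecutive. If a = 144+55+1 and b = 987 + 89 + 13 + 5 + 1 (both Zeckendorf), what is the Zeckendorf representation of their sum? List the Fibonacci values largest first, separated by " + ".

987 + 233 + 55 + 13 + 5 + 2

The two numbers are 200 and 1095, so their sum is 1295.
Greedily peel off the largest Fibonacci term at each step:
1295 − 987 = 308
308 − 233 = 75
75 − 55 = 20
20 − 13 = 7
7 − 5 = 2
2 − 2 = 0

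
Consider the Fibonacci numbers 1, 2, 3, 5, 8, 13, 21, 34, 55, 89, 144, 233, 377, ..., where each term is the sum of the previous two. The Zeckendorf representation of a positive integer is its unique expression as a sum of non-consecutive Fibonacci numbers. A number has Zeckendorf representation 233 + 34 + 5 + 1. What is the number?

233 + 34 + 5 + 1 = 273.

273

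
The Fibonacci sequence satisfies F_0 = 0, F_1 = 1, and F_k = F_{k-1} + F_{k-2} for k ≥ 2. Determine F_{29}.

Iterating the recurrence up to F_{22} = 17711 and F_{21} = 10946:
F_{23} = F_{22} + F_{21} = 17711 + 10946 = 28657
F_{24} = F_{23} + F_{22} = 28657 + 17711 = 46368
F_{25} = F_{24} + F_{23} = 46368 + 28657 = 75025
F_{26} = F_{25} + F_{24} = 75025 + 46368 = 121393
F_{27} = F_{26} + F_{25} = 121393 + 75025 = 196418
F_{28} = F_{27} + F_{26} = 196418 + 121393 = 317811
F_{29} = F_{28} + F_{27} = 317811 + 196418 = 514229

514229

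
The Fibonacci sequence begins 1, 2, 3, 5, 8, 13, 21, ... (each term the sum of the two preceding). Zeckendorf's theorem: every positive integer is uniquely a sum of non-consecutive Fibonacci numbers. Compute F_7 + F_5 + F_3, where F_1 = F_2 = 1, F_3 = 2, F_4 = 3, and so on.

F_7 + F_5 + F_3 = 13 + 5 + 2 = 20.

20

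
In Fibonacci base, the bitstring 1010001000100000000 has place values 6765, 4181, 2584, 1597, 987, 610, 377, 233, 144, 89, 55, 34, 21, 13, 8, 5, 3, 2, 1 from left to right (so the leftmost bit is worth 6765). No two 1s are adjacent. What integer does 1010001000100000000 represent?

Summing the place values of the 1 bits: 6765 + 2584 + 377 + 55 = 9781.

9781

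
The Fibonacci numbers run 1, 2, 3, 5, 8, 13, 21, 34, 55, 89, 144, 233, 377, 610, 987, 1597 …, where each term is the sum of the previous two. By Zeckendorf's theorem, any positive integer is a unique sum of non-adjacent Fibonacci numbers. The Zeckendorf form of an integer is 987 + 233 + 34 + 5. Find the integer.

987 + 233 + 34 + 5 = 1259.

1259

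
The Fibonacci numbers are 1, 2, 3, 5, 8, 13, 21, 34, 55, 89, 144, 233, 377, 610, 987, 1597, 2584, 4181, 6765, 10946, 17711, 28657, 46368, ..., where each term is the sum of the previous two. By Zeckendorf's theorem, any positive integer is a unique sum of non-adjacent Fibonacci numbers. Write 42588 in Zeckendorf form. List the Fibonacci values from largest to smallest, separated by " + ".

Greedily peel off the largest Fibonacci term at each step:
42588 − 28657 = 13931
13931 − 10946 = 2985
2985 − 2584 = 401
401 − 377 = 24
24 − 21 = 3
3 − 3 = 0
So 42588 = 28657 + 10946 + 2584 + 377 + 21 + 3, with no two terms consecutive in the sequence.

28657 + 10946 + 2584 + 377 + 21 + 3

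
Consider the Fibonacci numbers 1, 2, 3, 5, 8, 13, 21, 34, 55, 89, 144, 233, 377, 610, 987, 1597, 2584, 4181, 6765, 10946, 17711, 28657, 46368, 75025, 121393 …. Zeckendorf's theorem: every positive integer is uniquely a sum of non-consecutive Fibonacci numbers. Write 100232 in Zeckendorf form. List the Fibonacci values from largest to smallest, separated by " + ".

Greedily peel off the largest Fibonacci term at each step:
subtract 75025 from 100232: 25207 remains
subtract 17711 from 25207: 7496 remains
subtract 6765 from 7496: 731 remains
subtract 610 from 731: 121 remains
subtract 89 from 121: 32 remains
subtract 21 from 32: 11 remains
subtract 8 from 11: 3 remains
subtract 3 from 3: 0 remains
So 100232 = 75025 + 17711 + 6765 + 610 + 89 + 21 + 8 + 3, with no two terms consecutive in the sequence.

75025 + 17711 + 6765 + 610 + 89 + 21 + 8 + 3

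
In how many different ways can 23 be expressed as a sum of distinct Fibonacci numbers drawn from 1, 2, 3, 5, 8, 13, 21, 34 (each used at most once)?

3

Starting from the Zeckendorf form and repeatedly splitting a term F_k into F_{k−1} + F_{k−2} (when neither is already used) reaches every representation.
23 = 21+2 = 13+8+2 = 13+5+3+2 — 3 representations.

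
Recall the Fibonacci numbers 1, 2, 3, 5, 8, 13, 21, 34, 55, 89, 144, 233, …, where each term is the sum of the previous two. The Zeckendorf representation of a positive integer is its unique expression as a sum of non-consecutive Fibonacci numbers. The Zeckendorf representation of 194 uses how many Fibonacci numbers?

Greedily peel off the largest Fibonacci term at each step:
largest Fibonacci ≤ 194 is 144; 194 − 144 = 50
largest Fibonacci ≤ 50 is 34; 50 − 34 = 16
largest Fibonacci ≤ 16 is 13; 16 − 13 = 3
largest Fibonacci ≤ 3 is 3; 3 − 3 = 0
194 = 144 + 34 + 13 + 3, which has 4 terms.

4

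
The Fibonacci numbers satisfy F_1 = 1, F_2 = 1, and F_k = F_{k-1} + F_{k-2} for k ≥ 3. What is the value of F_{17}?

Iterating the recurrence up to F_{9} = 34 and F_{8} = 21:
F_{10} = F_{9} + F_{8} = 34 + 21 = 55
F_{11} = F_{10} + F_{9} = 55 + 34 = 89
F_{12} = F_{11} + F_{10} = 89 + 55 = 144
F_{13} = F_{12} + F_{11} = 144 + 89 = 233
F_{14} = F_{13} + F_{12} = 233 + 144 = 377
F_{15} = F_{14} + F_{13} = 377 + 233 = 610
F_{16} = F_{15} + F_{14} = 610 + 377 = 987
F_{17} = F_{16} + F_{15} = 987 + 610 = 1597

1597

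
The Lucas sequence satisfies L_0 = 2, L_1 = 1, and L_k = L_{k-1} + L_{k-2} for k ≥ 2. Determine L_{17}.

3571

Iterating the recurrence up to L_{9} = 76 and L_{8} = 47:
L_{10} = L_{9} + L_{8} = 76 + 47 = 123
L_{11} = L_{10} + L_{9} = 123 + 76 = 199
L_{12} = L_{11} + L_{10} = 199 + 123 = 322
L_{13} = L_{12} + L_{11} = 322 + 199 = 521
L_{14} = L_{13} + L_{12} = 521 + 322 = 843
L_{15} = L_{14} + L_{13} = 843 + 521 = 1364
L_{16} = L_{15} + L_{14} = 1364 + 843 = 2207
L_{17} = L_{16} + L_{15} = 2207 + 1364 = 3571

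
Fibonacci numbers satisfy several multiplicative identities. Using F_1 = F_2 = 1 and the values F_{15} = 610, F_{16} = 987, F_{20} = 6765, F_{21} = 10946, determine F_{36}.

By the addition formula F_{m+n} = F_m F_{n+1} + F_{m−1} F_n with m=21, n=15: F_{36} = 10946·987 + 6765·610 = 10803702 + 4126650 = 14930352.

14930352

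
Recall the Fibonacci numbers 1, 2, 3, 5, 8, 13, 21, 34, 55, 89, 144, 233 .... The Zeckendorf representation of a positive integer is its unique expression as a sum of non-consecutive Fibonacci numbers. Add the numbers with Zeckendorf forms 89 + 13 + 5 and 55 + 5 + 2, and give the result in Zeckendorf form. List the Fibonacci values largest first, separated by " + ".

The two numbers are 107 and 62, so their sum is 169.
Greedily peel off the largest Fibonacci term at each step:
144 ≤ 169 < 233, so take 144; remainder 25
21 ≤ 25 < 34, so take 21; remainder 4
3 ≤ 4 < 5, so take 3; remainder 1
1 ≤ 1 < 2, so take 1; remainder 0

144 + 21 + 3 + 1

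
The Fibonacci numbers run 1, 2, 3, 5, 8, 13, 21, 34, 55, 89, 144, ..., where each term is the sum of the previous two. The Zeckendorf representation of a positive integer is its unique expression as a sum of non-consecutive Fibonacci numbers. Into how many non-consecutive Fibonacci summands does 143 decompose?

Greedy algorithm:
143 − 89 = 54
54 − 34 = 20
20 − 13 = 7
7 − 5 = 2
2 − 2 = 0
143 = 89 + 34 + 13 + 5 + 2, which has 5 terms.

5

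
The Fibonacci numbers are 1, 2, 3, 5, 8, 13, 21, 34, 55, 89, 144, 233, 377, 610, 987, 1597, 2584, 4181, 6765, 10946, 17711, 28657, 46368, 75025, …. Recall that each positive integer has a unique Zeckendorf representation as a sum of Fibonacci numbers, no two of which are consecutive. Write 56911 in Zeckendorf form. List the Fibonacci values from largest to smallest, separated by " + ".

46368 + 6765 + 2584 + 987 + 144 + 55 + 8

Greedy algorithm:
take 46368 (≤ 56911); 56911 − 46368 = 10543
take 6765 (≤ 10543); 10543 − 6765 = 3778
take 2584 (≤ 3778); 3778 − 2584 = 1194
take 987 (≤ 1194); 1194 − 987 = 207
take 144 (≤ 207); 207 − 144 = 63
take 55 (≤ 63); 63 − 55 = 8
take 8 (≤ 8); 8 − 8 = 0
So 56911 = 46368 + 6765 + 2584 + 987 + 144 + 55 + 8, with no two terms consecutive in the sequence.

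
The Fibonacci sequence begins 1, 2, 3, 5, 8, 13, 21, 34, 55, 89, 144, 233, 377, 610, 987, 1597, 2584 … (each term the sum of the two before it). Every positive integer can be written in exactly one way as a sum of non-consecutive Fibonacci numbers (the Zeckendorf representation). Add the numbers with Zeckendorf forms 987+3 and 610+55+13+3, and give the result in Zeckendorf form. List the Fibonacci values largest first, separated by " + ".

1597 + 55 + 13 + 5 + 1

The two numbers are 990 and 681, so their sum is 1671.
Greedy algorithm:
1671: greatest Fibonacci not exceeding it is 1597, leaving 74
74: greatest Fibonacci not exceeding it is 55, leaving 19
19: greatest Fibonacci not exceeding it is 13, leaving 6
6: greatest Fibonacci not exceeding it is 5, leaving 1
1: greatest Fibonacci not exceeding it is 1, leaving 0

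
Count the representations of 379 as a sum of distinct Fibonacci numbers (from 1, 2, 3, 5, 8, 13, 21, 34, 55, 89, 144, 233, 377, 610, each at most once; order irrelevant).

Each representation comes from the Zeckendorf form by replacing some F_k with F_{k−1} + F_{k−2} where possible.
379 = 377+2 = 233+144+2 = 233+89+55+2 = … (3 more), for 6 in all.

6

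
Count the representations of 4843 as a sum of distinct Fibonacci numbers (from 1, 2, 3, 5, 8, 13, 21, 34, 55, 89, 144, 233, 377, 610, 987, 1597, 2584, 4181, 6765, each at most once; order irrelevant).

Each representation comes from the Zeckendorf form by replacing some F_k with F_{k−1} + F_{k−2} where possible.
4843 = 4181+610+34+13+5 = 4181+610+34+13+3+2 = 4181+377+233+34+13+5 = 4181+610+34+8+5+3+2 = … (31 more), for 35 in all.

35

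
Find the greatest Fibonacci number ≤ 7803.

6765

6765 ≤ 7803 < 10946, so the largest Fibonacci number not exceeding 7803 is 6765.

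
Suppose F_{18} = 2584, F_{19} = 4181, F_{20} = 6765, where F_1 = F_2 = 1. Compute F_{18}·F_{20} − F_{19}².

-1

2584·6765 − 4181² = 17480760 − 17480761 = -1. (Cassini's identity: F_{k−1}F_{k+1} − F_k² = (−1)^k.)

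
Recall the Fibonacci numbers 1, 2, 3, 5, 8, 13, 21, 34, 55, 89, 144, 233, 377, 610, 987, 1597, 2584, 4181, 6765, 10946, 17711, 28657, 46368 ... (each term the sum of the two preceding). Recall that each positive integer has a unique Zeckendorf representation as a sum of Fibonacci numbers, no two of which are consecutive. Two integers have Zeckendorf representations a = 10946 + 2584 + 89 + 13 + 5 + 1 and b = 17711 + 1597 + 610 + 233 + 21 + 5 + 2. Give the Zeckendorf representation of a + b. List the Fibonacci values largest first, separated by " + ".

The two numbers are 13638 and 20179, so their sum is 33817.
Repeatedly subtract the largest Fibonacci number that fits:
33817: greatest Fibonacci not exceeding it is 28657, leaving 5160
5160: greatest Fibonacci not exceeding it is 4181, leaving 979
979: greatest Fibonacci not exceeding it is 610, leaving 369
369: greatest Fibonacci not exceeding it is 233, leaving 136
136: greatest Fibonacci not exceeding it is 89, leaving 47
47: greatest Fibonacci not exceeding it is 34, leaving 13
13: greatest Fibonacci not exceeding it is 13, leaving 0

28657 + 4181 + 610 + 233 + 89 + 34 + 13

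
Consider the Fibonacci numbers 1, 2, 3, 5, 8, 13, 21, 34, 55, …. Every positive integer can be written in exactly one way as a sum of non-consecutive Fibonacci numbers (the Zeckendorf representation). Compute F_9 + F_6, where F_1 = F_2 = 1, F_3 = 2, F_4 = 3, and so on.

F_9 + F_6 = 34 + 8 = 42.

42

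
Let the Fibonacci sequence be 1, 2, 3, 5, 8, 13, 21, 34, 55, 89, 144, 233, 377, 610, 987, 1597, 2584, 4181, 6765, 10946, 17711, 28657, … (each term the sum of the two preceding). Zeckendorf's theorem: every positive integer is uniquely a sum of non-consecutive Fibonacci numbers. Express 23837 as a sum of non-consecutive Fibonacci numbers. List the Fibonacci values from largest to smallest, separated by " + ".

17711 + 4181 + 1597 + 233 + 89 + 21 + 5

subtract 17711 from 23837: 6126 remains
subtract 4181 from 6126: 1945 remains
subtract 1597 from 1945: 348 remains
subtract 233 from 348: 115 remains
subtract 89 from 115: 26 remains
subtract 21 from 26: 5 remains
subtract 5 from 5: 0 remains
So 23837 = 17711 + 4181 + 1597 + 233 + 89 + 21 + 5, with no two terms consecutive in the sequence.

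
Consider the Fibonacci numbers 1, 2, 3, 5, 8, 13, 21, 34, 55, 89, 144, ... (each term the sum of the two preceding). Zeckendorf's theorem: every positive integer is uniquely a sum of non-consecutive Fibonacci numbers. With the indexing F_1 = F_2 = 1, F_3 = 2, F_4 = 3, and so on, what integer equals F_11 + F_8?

110

F_11 + F_8 = 89 + 21 = 110.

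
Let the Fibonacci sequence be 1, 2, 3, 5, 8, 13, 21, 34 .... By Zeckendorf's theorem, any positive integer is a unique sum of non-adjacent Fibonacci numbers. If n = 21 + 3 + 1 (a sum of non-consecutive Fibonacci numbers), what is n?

21 + 3 + 1 = 25.

25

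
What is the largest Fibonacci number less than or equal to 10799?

6765

6765 ≤ 10799 < 10946, so the largest Fibonacci number not exceeding 10799 is 6765.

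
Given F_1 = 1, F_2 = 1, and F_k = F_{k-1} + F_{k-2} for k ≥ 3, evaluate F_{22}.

Iterating the recurrence up to F_{17} = 1597 and F_{16} = 987:
F_{18} = F_{17} + F_{16} = 1597 + 987 = 2584
F_{19} = F_{18} + F_{17} = 2584 + 1597 = 4181
F_{20} = F_{19} + F_{18} = 4181 + 2584 = 6765
F_{21} = F_{20} + F_{19} = 6765 + 4181 = 10946
F_{22} = F_{21} + F_{20} = 10946 + 6765 = 17711

17711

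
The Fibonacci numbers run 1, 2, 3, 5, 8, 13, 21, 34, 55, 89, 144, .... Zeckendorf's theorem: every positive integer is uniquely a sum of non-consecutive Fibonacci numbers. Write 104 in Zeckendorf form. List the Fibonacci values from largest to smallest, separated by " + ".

Repeatedly subtract the largest Fibonacci number that fits:
104 − 89 = 15
15 − 13 = 2
2 − 2 = 0
So 104 = 89 + 13 + 2, with no two terms consecutive in the sequence.

89 + 13 + 2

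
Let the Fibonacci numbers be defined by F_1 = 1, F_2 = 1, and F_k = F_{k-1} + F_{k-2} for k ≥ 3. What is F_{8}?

21

Iterating the recurrence up to F_{4} = 3 and F_{3} = 2:
F_{5} = F_{4} + F_{3} = 3 + 2 = 5
F_{6} = F_{5} + F_{4} = 5 + 3 = 8
F_{7} = F_{6} + F_{5} = 8 + 5 = 13
F_{8} = F_{7} + F_{6} = 13 + 8 = 21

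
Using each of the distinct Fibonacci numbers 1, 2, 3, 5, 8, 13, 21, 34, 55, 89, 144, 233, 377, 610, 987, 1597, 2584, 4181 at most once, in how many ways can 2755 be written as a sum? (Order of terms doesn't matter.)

36

2755 = 2584+144+21+5+1 = 2584+144+21+3+2+1 = 2584+144+13+8+5+1 = … (33 more), for 36 in all.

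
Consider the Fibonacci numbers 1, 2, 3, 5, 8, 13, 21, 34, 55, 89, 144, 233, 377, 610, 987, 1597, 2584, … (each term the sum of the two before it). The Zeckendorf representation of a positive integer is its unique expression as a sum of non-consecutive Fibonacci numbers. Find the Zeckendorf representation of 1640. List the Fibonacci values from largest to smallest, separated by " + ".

1597 + 34 + 8 + 1

1597 ≤ 1640 < 2584, so take 1597; remainder 43
34 ≤ 43 < 55, so take 34; remainder 9
8 ≤ 9 < 13, so take 8; remainder 1
1 ≤ 1 < 2, so take 1; remainder 0
So 1640 = 1597 + 34 + 8 + 1, with no two terms consecutive in the sequence.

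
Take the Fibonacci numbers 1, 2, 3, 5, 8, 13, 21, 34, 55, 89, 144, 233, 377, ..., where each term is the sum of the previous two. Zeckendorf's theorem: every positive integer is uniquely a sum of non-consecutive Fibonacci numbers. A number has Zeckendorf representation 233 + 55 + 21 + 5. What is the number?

233 + 55 + 21 + 5 = 314.

314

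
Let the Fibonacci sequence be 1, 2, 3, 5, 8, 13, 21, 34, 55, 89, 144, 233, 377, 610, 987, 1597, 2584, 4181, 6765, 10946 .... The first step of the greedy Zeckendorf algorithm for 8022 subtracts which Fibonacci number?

6765 ≤ 8022 < 10946, so the largest Fibonacci number not exceeding 8022 is 6765.

6765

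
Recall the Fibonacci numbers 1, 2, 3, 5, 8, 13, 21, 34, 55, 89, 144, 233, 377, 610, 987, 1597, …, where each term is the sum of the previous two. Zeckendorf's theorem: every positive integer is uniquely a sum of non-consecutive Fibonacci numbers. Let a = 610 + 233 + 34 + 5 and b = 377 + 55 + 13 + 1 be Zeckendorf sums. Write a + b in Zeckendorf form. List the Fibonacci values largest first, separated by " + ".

The two numbers are 882 and 446, so their sum is 1328.
1328: greatest Fibonacci not exceeding it is 987, leaving 341
341: greatest Fibonacci not exceeding it is 233, leaving 108
108: greatest Fibonacci not exceeding it is 89, leaving 19
19: greatest Fibonacci not exceeding it is 13, leaving 6
6: greatest Fibonacci not exceeding it is 5, leaving 1
1: greatest Fibonacci not exceeding it is 1, leaving 0

987 + 233 + 89 + 13 + 5 + 1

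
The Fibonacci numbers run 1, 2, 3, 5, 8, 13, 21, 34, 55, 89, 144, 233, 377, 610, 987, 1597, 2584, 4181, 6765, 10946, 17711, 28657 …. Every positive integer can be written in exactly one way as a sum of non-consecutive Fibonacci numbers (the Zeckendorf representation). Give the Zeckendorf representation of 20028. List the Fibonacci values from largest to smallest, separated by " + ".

17711 + 1597 + 610 + 89 + 21

17711 ≤ 20028 < 28657, so take 17711; remainder 2317
1597 ≤ 2317 < 2584, so take 1597; remainder 720
610 ≤ 720 < 987, so take 610; remainder 110
89 ≤ 110 < 144, so take 89; remainder 21
21 ≤ 21 < 34, so take 21; remainder 0
So 20028 = 17711 + 1597 + 610 + 89 + 21, with no two terms consecutive in the sequence.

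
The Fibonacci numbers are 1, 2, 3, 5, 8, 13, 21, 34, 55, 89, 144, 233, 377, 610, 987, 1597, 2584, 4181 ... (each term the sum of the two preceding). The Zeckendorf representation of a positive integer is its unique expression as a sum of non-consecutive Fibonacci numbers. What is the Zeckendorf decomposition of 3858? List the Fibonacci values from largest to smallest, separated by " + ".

2584 + 987 + 233 + 34 + 13 + 5 + 2

take 2584 (≤ 3858); 3858 − 2584 = 1274
take 987 (≤ 1274); 1274 − 987 = 287
take 233 (≤ 287); 287 − 233 = 54
take 34 (≤ 54); 54 − 34 = 20
take 13 (≤ 20); 20 − 13 = 7
take 5 (≤ 7); 7 − 5 = 2
take 2 (≤ 2); 2 − 2 = 0
So 3858 = 2584 + 987 + 233 + 34 + 13 + 5 + 2, with no two terms consecutive in the sequence.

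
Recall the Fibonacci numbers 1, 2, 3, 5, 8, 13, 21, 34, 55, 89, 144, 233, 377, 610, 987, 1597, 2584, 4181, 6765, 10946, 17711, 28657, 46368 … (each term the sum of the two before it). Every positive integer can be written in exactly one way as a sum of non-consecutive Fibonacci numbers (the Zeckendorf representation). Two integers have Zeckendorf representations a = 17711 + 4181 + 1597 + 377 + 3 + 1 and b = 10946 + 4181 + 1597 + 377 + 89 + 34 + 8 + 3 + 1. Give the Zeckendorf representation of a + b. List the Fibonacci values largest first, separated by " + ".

The two numbers are 23870 and 17236, so their sum is 41106.
take 28657 (≤ 41106); 41106 − 28657 = 12449
take 10946 (≤ 12449); 12449 − 10946 = 1503
take 987 (≤ 1503); 1503 − 987 = 516
take 377 (≤ 516); 516 − 377 = 139
take 89 (≤ 139); 139 − 89 = 50
take 34 (≤ 50); 50 − 34 = 16
take 13 (≤ 16); 16 − 13 = 3
take 3 (≤ 3); 3 − 3 = 0

28657 + 10946 + 987 + 377 + 89 + 34 + 13 + 3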